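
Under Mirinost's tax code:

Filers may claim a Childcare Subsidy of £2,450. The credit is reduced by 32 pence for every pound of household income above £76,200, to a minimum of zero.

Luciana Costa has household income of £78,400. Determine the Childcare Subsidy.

£1,746

Childcare Subsidy: 32% of the £2,200 excess over £76,200 is £704; credit = £2,450 − £704 = £1,746.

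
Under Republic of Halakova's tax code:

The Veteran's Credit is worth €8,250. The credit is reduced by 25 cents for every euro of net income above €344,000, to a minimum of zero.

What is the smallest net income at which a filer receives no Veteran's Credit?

The credit falls by 25% of each euro above €344,000, so it reaches zero when the excess is €8,250 / 25% = €33,000: income = €344,000 + €33,000 = €377,000.

€377,000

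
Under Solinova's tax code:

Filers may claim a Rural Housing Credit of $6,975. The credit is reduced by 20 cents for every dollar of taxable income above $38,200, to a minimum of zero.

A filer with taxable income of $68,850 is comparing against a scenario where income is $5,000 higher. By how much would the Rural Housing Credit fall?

$845

At $68,850 — 20% of the $30,650 excess over $38,200 is $6,130; credit = $6,975 − $6,130 = $845.
At $73,850 — 20% of the $35,650 excess over $38,200 is $7,130 ≥ base, so the credit is $0.
Lost: $845 − $0 = $845.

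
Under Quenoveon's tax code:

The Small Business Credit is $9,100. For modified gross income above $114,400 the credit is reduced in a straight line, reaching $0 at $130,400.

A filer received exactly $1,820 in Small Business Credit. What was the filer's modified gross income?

$1,820 is 1,820/9,100 of the full $9,100, so 7,280/9,100 of the $16,000 range has been used: income = $114,400 + $16,000 × 7,280/9,100 = $127,200.

$127,200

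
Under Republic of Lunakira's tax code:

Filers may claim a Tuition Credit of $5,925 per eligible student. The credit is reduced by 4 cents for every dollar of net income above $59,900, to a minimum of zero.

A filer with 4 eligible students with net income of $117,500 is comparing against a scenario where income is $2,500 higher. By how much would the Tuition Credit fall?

$100

At $117,500 — base = 4 × $5,925 = $23,700. 4% of the $57,600 excess over $59,900 is $2,304; credit = $23,700 − $2,304 = $21,396.
At $120,000 — base = 4 × $5,925 = $23,700. 4% of the $60,100 excess over $59,900 is $2,404; credit = $23,700 − $2,404 = $21,296.
Lost: $21,396 − $21,296 = $100.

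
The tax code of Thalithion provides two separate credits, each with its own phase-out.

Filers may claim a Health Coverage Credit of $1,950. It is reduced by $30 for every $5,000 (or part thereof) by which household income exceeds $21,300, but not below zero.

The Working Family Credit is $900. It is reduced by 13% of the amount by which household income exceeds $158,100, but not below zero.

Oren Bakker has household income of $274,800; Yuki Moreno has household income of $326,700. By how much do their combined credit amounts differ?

$330

Oren ($274,800): Health Coverage Credit: income exceeds $21,300 by $253,500, which is 51 full-or-partial $5,000 increments; reduction = 51 × $30 = $1,530, leaving $420. Working Family Credit: 13% of the $116,700 excess over $158,100 is $15,171 ≥ base, so the credit is $0. total $420 + $0 = $420
Yuki ($326,700): Health Coverage Credit: income exceeds $21,300 by $305,400, which is 62 full-or-partial $5,000 increments; reduction = 62 × $30 = $1,860, leaving $90. Working Family Credit: 13% of the $168,600 excess over $158,100 is $21,918 ≥ base, so the credit is $0. total $90 + $0 = $90
Difference: |$420 − $90| = $330.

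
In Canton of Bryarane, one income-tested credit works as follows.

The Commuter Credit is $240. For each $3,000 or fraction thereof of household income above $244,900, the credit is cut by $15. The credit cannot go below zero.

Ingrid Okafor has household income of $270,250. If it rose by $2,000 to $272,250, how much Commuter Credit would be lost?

At $270,250 — income exceeds $244,900 by $25,350, which is 9 full-or-partial $3,000 increments; reduction = 9 × $15 = $135, leaving $105.
At $272,250 — income exceeds $244,900 by $27,350, which is 10 full-or-partial $3,000 increments; reduction = 10 × $15 = $150, leaving $90.
Lost: $105 − $90 = $15.

$15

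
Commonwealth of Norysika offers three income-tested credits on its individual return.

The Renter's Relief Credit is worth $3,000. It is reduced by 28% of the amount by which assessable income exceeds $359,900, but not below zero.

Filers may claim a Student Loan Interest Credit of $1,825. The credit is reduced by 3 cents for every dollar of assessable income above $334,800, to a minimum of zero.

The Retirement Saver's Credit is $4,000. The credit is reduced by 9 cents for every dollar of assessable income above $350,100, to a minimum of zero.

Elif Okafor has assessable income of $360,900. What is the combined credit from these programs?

Renter's Relief Credit: 28% of the $1,000 excess over $359,900 is $280; credit = $3,000 − $280 = $2,720.
Student Loan Interest Credit: 3% of the $26,100 excess over $334,800 is $783; credit = $1,825 − $783 = $1,042.
Retirement Saver's Credit: 9% of the $10,800 excess over $350,100 is $972; credit = $4,000 − $972 = $3,028.
Total: $2,720 + $1,042 + $3,028 = $6,790.

$6,790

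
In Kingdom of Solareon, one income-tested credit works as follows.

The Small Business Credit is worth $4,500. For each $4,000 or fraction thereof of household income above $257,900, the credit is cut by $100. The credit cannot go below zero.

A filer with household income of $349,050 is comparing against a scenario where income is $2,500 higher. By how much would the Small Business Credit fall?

$100

At $349,050 — income exceeds $257,900 by $91,150, which is 23 full-or-partial $4,000 increments; reduction = 23 × $100 = $2,300, leaving $2,200.
At $351,550 — income exceeds $257,900 by $93,650, which is 24 full-or-partial $4,000 increments; reduction = 24 × $100 = $2,400, leaving $2,100.
Lost: $2,200 − $2,100 = $100.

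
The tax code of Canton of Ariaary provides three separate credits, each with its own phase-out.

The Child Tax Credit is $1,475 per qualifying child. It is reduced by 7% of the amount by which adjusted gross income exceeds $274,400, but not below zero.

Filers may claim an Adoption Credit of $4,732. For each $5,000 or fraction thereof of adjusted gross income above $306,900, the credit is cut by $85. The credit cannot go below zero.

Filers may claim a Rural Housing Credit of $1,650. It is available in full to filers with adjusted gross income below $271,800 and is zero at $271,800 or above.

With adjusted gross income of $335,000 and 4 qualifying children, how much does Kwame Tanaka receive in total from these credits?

$5,880

Child Tax Credit: base = 4 × $1,475 = $5,900. 7% of the $60,600 excess over $274,400 is $4,242; credit = $5,900 − $4,242 = $1,658.
Adoption Credit: income exceeds $306,900 by $28,100, which is 6 full-or-partial $5,000 increments; reduction = 6 × $85 = $510, leaving $4,222.
Rural Housing Credit: $335,000 meets or exceeds the $271,800 cutoff, so the credit is $0.
Total: $1,658 + $4,222 + $0 = $5,880.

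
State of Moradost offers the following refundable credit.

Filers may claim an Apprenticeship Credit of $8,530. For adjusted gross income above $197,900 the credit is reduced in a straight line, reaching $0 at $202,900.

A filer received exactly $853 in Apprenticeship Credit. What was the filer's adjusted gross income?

$853 is 853/8,530 of the full $8,530, so 7,677/8,530 of the $5,000 range has been used: income = $197,900 + $5,000 × 7,677/8,530 = $202,400.

$202,400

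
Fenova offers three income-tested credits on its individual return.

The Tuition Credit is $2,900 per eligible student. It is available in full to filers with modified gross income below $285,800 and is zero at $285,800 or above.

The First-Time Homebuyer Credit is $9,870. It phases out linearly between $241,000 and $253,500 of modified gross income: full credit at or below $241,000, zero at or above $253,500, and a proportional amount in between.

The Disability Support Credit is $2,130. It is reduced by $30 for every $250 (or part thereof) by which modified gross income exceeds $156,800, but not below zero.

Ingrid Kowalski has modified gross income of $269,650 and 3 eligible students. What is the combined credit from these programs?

$8,700

Tuition Credit: base = 3 × $2,900 = $8,700. $269,650 is below the $285,800 cutoff, so the full $8,700 applies.
First-Time Homebuyer Credit: $269,650 is at or above $253,500, so the credit is $0.
Disability Support Credit: income exceeds $156,800 by $112,850 → 452 increments × $30 = $13,560 ≥ base, so the credit is $0.
Total: $8,700 + $0 + $0 = $8,700.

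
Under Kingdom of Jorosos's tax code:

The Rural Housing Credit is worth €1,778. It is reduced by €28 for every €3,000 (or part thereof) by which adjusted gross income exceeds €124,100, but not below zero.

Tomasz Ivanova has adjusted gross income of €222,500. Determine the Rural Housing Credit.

€854

Rural Housing Credit: income exceeds €124,100 by €98,400, which is 33 full-or-partial €3,000 increments; reduction = 33 × €28 = €924, leaving €854.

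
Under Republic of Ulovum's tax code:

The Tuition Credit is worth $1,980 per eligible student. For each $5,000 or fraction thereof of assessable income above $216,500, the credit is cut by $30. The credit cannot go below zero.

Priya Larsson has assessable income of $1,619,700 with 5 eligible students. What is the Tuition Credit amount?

$1,470

Tuition Credit: base = 5 × $1,980 = $9,900. income exceeds $216,500 by $1,403,200, which is 281 full-or-partial $5,000 increments; reduction = 281 × $30 = $8,430, leaving $1,470.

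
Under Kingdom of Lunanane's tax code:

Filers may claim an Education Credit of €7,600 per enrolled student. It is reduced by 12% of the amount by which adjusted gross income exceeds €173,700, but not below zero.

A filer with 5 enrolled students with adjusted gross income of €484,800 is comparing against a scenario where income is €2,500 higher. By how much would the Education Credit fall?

At €484,800 — base = 5 × €7,600 = €38,000. 12% of the €311,100 excess over €173,700 is €37,332; credit = €38,000 − €37,332 = €668.
At €487,300 — base = 5 × €7,600 = €38,000. 12% of the €313,600 excess over €173,700 is €37,632; credit = €38,000 − €37,632 = €368.
Lost: €668 − €368 = €300.

€300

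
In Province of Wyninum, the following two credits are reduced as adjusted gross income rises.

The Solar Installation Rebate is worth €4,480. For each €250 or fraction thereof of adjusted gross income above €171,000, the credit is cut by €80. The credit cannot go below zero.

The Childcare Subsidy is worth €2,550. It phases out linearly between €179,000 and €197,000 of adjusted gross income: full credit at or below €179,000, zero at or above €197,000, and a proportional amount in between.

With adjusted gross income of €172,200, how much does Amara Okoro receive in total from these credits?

Solar Installation Rebate: income exceeds €171,000 by €1,200, which is 5 full-or-partial €250 increments; reduction = 5 × €80 = €400, leaving €4,080.
Childcare Subsidy: €172,200 is at or below the €179,000 threshold, so the full €2,550 applies.
Total: €4,080 + €2,550 = €6,630.

€6,630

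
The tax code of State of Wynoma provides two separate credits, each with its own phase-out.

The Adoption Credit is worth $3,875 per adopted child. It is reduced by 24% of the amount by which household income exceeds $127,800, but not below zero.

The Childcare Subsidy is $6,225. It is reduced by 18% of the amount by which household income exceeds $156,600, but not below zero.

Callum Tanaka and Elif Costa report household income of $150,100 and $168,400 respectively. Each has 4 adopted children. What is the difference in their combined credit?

$6,516

Callum ($150,100): Adoption Credit: base = 4 × $3,875 = $15,500. 24% of the $22,300 excess over $127,800 is $5,352; credit = $15,500 − $5,352 = $10,148. Childcare Subsidy: $150,100 is at or below the $156,600 threshold, so the full $6,225 applies. total $10,148 + $6,225 = $16,373
Elif ($168,400): Adoption Credit: base = 4 × $3,875 = $15,500. 24% of the $40,600 excess over $127,800 is $9,744; credit = $15,500 − $9,744 = $5,756. Childcare Subsidy: 18% of the $11,800 excess over $156,600 is $2,124; credit = $6,225 − $2,124 = $4,101. total $5,756 + $4,101 = $9,857
Difference: |$16,373 − $9,857| = $6,516.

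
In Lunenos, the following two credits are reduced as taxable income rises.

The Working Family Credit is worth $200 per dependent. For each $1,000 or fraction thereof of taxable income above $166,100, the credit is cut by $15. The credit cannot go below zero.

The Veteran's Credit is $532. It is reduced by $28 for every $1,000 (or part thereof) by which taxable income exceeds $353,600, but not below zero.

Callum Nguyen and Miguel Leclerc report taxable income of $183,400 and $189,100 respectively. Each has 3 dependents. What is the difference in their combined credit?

$75

Callum ($183,400): Working Family Credit: base = 3 × $200 = $600. income exceeds $166,100 by $17,300, which is 18 full-or-partial $1,000 increments; reduction = 18 × $15 = $270, leaving $330. Veteran's Credit: $183,400 is at or below the $353,600 threshold, so the full $532 applies. total $330 + $532 = $862
Miguel ($189,100): Working Family Credit: base = 3 × $200 = $600. income exceeds $166,100 by $23,000, which is 23 full-or-partial $1,000 increments; reduction = 23 × $15 = $345, leaving $255. Veteran's Credit: $189,100 is at or below the $353,600 threshold, so the full $532 applies. total $255 + $532 = $787
Difference: |$862 − $787| = $75.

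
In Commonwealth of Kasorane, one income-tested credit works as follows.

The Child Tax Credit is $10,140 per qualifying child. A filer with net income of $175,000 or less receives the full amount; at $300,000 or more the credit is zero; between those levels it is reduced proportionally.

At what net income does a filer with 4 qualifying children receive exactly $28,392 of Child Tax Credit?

$212,500

Full credit = 4 × $10,140 = $40,560.
$28,392 is 28,392/40,560 of the full $40,560, so 12,168/40,560 of the $125,000 range has been used: income = $175,000 + $125,000 × 12,168/40,560 = $212,500.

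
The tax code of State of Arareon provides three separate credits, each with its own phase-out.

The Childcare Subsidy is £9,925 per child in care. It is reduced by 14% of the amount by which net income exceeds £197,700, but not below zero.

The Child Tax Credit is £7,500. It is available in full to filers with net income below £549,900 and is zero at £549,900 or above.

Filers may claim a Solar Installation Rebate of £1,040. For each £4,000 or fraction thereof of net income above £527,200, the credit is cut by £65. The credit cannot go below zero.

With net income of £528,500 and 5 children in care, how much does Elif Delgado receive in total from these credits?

£11,788

Childcare Subsidy: base = 5 × £9,925 = £49,625. 14% of the £330,800 excess over £197,700 is £46,312; credit = £49,625 − £46,312 = £3,313.
Child Tax Credit: £528,500 is below the £549,900 cutoff, so the full £7,500 applies.
Solar Installation Rebate: income exceeds £527,200 by £1,300, which is 1 full-or-partial £4,000 increment; reduction = 1 × £65 = £65, leaving £975.
Total: £3,313 + £7,500 + £975 = £11,788.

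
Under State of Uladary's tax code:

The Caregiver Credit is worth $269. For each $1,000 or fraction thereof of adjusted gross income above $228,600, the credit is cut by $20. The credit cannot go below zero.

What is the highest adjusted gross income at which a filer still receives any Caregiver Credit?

$241,600

After 13 increments the reduction is 13 × $20 = $260, leaving $9; one more increment wipes it out. Increment 13 ends at excess 13 × $1,000 = $13,000, so the highest qualifying income is $228,600 + $13,000 = $241,600.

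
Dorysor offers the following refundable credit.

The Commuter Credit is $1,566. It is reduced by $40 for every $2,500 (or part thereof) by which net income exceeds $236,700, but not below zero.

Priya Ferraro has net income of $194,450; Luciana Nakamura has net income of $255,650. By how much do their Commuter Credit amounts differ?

$320

Priya ($194,450): Commuter Credit: $194,450 is at or below the $236,700 threshold, so the full $1,566 applies.
Luciana ($255,650): Commuter Credit: income exceeds $236,700 by $18,950, which is 8 full-or-partial $2,500 increments; reduction = 8 × $40 = $320, leaving $1,246.
Difference: |$1,566 − $1,246| = $320.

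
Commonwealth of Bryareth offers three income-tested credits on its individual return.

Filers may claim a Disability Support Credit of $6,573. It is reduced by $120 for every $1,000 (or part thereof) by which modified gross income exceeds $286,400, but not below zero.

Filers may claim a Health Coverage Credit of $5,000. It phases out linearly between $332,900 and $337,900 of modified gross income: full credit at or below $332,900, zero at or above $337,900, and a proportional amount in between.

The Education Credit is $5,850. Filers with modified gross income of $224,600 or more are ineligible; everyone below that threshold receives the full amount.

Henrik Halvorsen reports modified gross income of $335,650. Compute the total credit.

Disability Support Credit: income exceeds $286,400 by $49,250, which is 50 full-or-partial $1,000 increments; reduction = 50 × $120 = $6,000, leaving $573.
Health Coverage Credit: $335,650 is $2,750 into a $5,000 phase-out range, leaving 2,250/5,000 of the credit: $5,000 × 2,250/5,000 = $2,250.
Education Credit: $335,650 meets or exceeds the $224,600 cutoff, so the credit is $0.
Total: $573 + $2,250 + $0 = $2,823.

$2,823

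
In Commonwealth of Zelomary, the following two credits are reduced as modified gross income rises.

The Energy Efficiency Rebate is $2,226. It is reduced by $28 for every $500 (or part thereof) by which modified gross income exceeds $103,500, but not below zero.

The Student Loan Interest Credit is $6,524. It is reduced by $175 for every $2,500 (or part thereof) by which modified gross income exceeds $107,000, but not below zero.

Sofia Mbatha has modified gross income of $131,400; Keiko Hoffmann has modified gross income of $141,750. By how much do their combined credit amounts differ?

$1,288

Sofia ($131,400): Energy Efficiency Rebate: income exceeds $103,500 by $27,900, which is 56 full-or-partial $500 increments; reduction = 56 × $28 = $1,568, leaving $658. Student Loan Interest Credit: income exceeds $107,000 by $24,400, which is 10 full-or-partial $2,500 increments; reduction = 10 × $175 = $1,750, leaving $4,774. total $658 + $4,774 = $5,432
Keiko ($141,750): Energy Efficiency Rebate: income exceeds $103,500 by $38,250, which is 77 full-or-partial $500 increments; reduction = 77 × $28 = $2,156, leaving $70. Student Loan Interest Credit: income exceeds $107,000 by $34,750, which is 14 full-or-partial $2,500 increments; reduction = 14 × $175 = $2,450, leaving $4,074. total $70 + $4,074 = $4,144
Difference: |$5,432 − $4,144| = $1,288.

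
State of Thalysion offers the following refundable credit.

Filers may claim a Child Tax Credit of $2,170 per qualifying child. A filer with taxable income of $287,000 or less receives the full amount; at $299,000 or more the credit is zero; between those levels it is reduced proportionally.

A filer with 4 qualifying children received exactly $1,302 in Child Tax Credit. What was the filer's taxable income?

Full credit = 4 × $2,170 = $8,680.
$1,302 is 1,302/8,680 of the full $8,680, so 7,378/8,680 of the $12,000 range has been used: income = $287,000 + $12,000 × 7,378/8,680 = $297,200.

$297,200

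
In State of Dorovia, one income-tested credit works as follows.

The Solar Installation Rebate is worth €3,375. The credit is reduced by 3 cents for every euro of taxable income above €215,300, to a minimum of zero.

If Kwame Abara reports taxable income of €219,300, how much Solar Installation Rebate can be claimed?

€3,255

Solar Installation Rebate: 3% of the €4,000 excess over €215,300 is €120; credit = €3,375 − €120 = €3,255.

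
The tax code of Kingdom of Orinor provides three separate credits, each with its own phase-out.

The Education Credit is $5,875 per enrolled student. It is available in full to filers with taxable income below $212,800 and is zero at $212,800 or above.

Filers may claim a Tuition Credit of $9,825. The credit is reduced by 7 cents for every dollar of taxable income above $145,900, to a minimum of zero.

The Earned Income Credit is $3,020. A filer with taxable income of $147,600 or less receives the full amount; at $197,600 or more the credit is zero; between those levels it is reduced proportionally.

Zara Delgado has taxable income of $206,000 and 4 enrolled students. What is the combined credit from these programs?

$29,118

Education Credit: base = 4 × $5,875 = $23,500. $206,000 is below the $212,800 cutoff, so the full $23,500 applies.
Tuition Credit: 7% of the $60,100 excess over $145,900 is $4,207; credit = $9,825 − $4,207 = $5,618.
Earned Income Credit: $206,000 is at or above $197,600, so the credit is $0.
Total: $23,500 + $5,618 + $0 = $29,118.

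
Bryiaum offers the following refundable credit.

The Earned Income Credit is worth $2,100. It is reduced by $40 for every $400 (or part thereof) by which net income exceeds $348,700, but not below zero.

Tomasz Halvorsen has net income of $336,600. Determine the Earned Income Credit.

$2,100

Earned Income Credit: $336,600 is at or below the $348,700 threshold, so the full $2,100 applies.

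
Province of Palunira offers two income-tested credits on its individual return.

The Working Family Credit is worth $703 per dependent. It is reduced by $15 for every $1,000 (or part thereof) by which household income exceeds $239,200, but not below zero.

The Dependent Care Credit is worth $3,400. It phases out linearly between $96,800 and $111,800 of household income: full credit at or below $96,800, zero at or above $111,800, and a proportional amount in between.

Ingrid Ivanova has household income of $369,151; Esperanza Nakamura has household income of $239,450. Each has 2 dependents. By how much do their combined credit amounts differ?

$1,391

Ingrid ($369,151): Working Family Credit: base = 2 × $703 = $1,406. income exceeds $239,200 by $129,951 → 130 increments × $15 = $1,950 ≥ base, so the credit is $0. Dependent Care Credit: $369,151 is at or above $111,800, so the credit is $0. total $0 + $0 = $0
Esperanza ($239,450): Working Family Credit: base = 2 × $703 = $1,406. income exceeds $239,200 by $250, which is 1 full-or-partial $1,000 increment; reduction = 1 × $15 = $15, leaving $1,391. Dependent Care Credit: $239,450 is at or above $111,800, so the credit is $0. total $1,391 + $0 = $1,391
Difference: |$0 − $1,391| = $1,391.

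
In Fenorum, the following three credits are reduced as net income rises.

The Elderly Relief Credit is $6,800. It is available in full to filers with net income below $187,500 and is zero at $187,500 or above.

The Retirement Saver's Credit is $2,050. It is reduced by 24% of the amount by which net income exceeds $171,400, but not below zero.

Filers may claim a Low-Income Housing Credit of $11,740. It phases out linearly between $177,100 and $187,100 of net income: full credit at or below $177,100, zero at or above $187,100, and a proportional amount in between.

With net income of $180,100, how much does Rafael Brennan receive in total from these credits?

$15,018

Elderly Relief Credit: $180,100 is below the $187,500 cutoff, so the full $6,800 applies.
Retirement Saver's Credit: 24% of the $8,700 excess over $171,400 is $2,088 ≥ base, so the credit is $0.
Low-Income Housing Credit: $180,100 is $3,000 into a $10,000 phase-out range, leaving 7,000/10,000 of the credit: $11,740 × 7,000/10,000 = $8,218.
Total: $6,800 + $0 + $8,218 = $15,018.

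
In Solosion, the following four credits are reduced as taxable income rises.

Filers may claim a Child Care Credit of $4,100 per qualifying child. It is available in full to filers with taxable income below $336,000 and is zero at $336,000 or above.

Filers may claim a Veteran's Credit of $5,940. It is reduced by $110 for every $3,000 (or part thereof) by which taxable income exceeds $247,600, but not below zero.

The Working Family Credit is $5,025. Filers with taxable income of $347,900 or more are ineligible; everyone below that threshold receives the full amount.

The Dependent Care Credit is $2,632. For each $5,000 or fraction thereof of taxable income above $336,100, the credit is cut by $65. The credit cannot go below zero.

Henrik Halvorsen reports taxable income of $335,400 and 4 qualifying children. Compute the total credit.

Child Care Credit: base = 4 × $4,100 = $16,400. $335,400 is below the $336,000 cutoff, so the full $16,400 applies.
Veteran's Credit: income exceeds $247,600 by $87,800, which is 30 full-or-partial $3,000 increments; reduction = 30 × $110 = $3,300, leaving $2,640.
Working Family Credit: $335,400 is below the $347,900 cutoff, so the full $5,025 applies.
Dependent Care Credit: $335,400 is at or below the $336,100 threshold, so the full $2,632 applies.
Total: $16,400 + $2,640 + $5,025 + $2,632 = $26,697.

$26,697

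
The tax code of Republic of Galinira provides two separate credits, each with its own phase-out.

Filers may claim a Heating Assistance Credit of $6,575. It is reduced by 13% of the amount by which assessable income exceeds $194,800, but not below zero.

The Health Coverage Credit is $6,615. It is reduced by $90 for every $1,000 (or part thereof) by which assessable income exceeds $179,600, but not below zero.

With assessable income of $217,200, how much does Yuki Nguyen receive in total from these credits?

$6,858

Heating Assistance Credit: 13% of the $22,400 excess over $194,800 is $2,912; credit = $6,575 − $2,912 = $3,663.
Health Coverage Credit: income exceeds $179,600 by $37,600, which is 38 full-or-partial $1,000 increments; reduction = 38 × $90 = $3,420, leaving $3,195.
Total: $3,663 + $3,195 = $6,858.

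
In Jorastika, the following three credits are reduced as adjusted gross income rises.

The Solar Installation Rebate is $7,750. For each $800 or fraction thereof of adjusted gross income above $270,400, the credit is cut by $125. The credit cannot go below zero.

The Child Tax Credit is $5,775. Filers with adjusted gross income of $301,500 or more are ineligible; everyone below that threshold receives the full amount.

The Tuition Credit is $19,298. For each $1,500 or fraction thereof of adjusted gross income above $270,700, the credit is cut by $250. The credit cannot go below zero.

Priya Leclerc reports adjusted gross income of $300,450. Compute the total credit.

$23,073

Solar Installation Rebate: income exceeds $270,400 by $30,050, which is 38 full-or-partial $800 increments; reduction = 38 × $125 = $4,750, leaving $3,000.
Child Tax Credit: $300,450 is below the $301,500 cutoff, so the full $5,775 applies.
Tuition Credit: income exceeds $270,700 by $29,750, which is 20 full-or-partial $1,500 increments; reduction = 20 × $250 = $5,000, leaving $14,298.
Total: $3,000 + $5,775 + $14,298 = $23,073.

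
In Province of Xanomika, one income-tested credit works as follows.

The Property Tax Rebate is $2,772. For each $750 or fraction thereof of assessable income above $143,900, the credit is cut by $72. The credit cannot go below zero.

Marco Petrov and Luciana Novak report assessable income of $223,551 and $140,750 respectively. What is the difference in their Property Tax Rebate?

$2,772

Marco ($223,551): Property Tax Rebate: income exceeds $143,900 by $79,651 → 107 increments × $72 = $7,704 ≥ base, so the credit is $0.
Luciana ($140,750): Property Tax Rebate: $140,750 is at or below the $143,900 threshold, so the full $2,772 applies.
Difference: |$0 − $2,772| = $2,772.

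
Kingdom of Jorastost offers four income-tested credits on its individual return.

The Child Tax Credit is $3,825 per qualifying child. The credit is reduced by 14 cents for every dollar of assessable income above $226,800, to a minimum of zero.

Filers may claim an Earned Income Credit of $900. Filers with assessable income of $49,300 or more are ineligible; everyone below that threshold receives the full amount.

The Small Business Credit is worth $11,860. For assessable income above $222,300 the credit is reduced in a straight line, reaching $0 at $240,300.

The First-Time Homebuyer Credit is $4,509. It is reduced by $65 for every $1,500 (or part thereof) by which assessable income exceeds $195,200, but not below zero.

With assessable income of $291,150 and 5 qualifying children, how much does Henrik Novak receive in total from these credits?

Child Tax Credit: base = 5 × $3,825 = $19,125. 14% of the $64,350 excess over $226,800 is $9,009; credit = $19,125 − $9,009 = $10,116.
Earned Income Credit: $291,150 meets or exceeds the $49,300 cutoff, so the credit is $0.
Small Business Credit: $291,150 is at or above $240,300, so the credit is $0.
First-Time Homebuyer Credit: income exceeds $195,200 by $95,950, which is 64 full-or-partial $1,500 increments; reduction = 64 × $65 = $4,160, leaving $349.
Total: $10,116 + $0 + $0 + $349 = $10,465.

$10,465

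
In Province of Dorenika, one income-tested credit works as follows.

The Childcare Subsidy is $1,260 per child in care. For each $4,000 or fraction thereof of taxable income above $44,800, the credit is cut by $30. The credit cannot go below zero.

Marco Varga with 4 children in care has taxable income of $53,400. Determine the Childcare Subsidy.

Childcare Subsidy: base = 4 × $1,260 = $5,040. income exceeds $44,800 by $8,600, which is 3 full-or-partial $4,000 increments; reduction = 3 × $30 = $90, leaving $4,950.

$4,950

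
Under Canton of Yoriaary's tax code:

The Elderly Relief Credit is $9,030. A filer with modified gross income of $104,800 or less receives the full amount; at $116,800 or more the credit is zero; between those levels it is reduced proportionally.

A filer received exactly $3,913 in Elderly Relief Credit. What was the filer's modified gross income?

$111,600

$3,913 is 3,913/9,030 of the full $9,030, so 5,117/9,030 of the $12,000 range has been used: income = $104,800 + $12,000 × 5,117/9,030 = $111,600.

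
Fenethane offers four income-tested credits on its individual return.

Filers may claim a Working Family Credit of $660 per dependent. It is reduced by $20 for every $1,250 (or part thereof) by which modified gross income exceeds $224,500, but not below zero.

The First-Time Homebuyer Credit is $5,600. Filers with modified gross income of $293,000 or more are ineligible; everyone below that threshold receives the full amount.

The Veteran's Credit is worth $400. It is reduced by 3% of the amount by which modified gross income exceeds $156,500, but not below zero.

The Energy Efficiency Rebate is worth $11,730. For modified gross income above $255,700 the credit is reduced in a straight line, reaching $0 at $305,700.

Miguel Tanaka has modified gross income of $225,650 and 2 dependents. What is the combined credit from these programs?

$18,630

Working Family Credit: base = 2 × $660 = $1,320. income exceeds $224,500 by $1,150, which is 1 full-or-partial $1,250 increment; reduction = 1 × $20 = $20, leaving $1,300.
First-Time Homebuyer Credit: $225,650 is below the $293,000 cutoff, so the full $5,600 applies.
Veteran's Credit: 3% of the $69,150 excess over $156,500 is $2,074.50 ≥ base, so the credit is $0.
Energy Efficiency Rebate: $225,650 is at or below the $255,700 threshold, so the full $11,730 applies.
Total: $1,300 + $5,600 + $0 + $11,730 = $18,630.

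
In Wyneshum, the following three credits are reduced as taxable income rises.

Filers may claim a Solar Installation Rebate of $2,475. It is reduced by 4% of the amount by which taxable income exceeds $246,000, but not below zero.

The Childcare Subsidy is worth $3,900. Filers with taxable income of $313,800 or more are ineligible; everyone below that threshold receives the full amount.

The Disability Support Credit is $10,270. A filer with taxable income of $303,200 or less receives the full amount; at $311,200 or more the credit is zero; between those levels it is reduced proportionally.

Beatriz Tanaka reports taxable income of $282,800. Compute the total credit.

$15,173

Solar Installation Rebate: 4% of the $36,800 excess over $246,000 is $1,472; credit = $2,475 − $1,472 = $1,003.
Childcare Subsidy: $282,800 is below the $313,800 cutoff, so the full $3,900 applies.
Disability Support Credit: $282,800 is at or below the $303,200 threshold, so the full $10,270 applies.
Total: $1,003 + $3,900 + $10,270 = $15,173.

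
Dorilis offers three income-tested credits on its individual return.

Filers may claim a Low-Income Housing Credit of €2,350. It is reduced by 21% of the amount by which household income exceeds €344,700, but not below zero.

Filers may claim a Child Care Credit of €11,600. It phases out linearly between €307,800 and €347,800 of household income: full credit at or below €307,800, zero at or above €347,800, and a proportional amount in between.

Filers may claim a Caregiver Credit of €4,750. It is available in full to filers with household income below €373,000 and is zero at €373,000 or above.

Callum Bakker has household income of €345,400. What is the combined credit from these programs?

€7,649

Low-Income Housing Credit: 21% of the €700 excess over €344,700 is €147; credit = €2,350 − €147 = €2,203.
Child Care Credit: €345,400 is €37,600 into a €40,000 phase-out range, leaving 2,400/40,000 of the credit: €11,600 × 2,400/40,000 = €696.
Caregiver Credit: €345,400 is below the €373,000 cutoff, so the full €4,750 applies.
Total: €2,203 + €696 + €4,750 = €7,649.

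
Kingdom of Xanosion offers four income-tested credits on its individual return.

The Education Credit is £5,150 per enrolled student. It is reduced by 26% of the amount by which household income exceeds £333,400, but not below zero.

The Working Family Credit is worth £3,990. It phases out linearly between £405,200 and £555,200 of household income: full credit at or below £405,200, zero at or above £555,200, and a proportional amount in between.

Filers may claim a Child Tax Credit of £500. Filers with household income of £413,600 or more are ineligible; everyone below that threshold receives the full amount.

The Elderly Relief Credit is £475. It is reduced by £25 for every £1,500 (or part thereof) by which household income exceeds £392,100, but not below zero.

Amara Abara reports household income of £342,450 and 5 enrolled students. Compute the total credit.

£28,362

Education Credit: base = 5 × £5,150 = £25,750. 26% of the £9,050 excess over £333,400 is £2,353; credit = £25,750 − £2,353 = £23,397.
Working Family Credit: £342,450 is at or below the £405,200 threshold, so the full £3,990 applies.
Child Tax Credit: £342,450 is below the £413,600 cutoff, so the full £500 applies.
Elderly Relief Credit: £342,450 is at or below the £392,100 threshold, so the full £475 applies.
Total: £23,397 + £3,990 + £500 + £475 = £28,362.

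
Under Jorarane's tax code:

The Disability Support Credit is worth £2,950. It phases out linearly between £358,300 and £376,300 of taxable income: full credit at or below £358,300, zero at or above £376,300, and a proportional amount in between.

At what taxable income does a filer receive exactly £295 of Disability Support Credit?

£295 is 295/2,950 of the full £2,950, so 2,655/2,950 of the £18,000 range has been used: income = £358,300 + £18,000 × 2,655/2,950 = £374,500.

£374,500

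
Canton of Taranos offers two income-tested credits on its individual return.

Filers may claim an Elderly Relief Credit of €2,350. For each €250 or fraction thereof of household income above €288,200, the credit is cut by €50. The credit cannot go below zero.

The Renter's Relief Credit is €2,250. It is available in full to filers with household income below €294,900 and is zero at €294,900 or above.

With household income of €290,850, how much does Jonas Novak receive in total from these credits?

Elderly Relief Credit: income exceeds €288,200 by €2,650, which is 11 full-or-partial €250 increments; reduction = 11 × €50 = €550, leaving €1,800.
Renter's Relief Credit: €290,850 is below the €294,900 cutoff, so the full €2,250 applies.
Total: €1,800 + €2,250 = €4,050.

€4,050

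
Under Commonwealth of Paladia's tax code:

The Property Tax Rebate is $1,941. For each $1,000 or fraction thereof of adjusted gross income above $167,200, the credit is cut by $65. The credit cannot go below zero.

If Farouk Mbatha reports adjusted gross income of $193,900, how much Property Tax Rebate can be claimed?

Property Tax Rebate: income exceeds $167,200 by $26,700, which is 27 full-or-partial $1,000 increments; reduction = 27 × $65 = $1,755, leaving $186.

$186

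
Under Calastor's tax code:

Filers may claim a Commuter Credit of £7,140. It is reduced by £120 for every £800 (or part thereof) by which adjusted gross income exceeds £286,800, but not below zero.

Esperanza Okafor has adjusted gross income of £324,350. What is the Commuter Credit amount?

£1,500

Commuter Credit: income exceeds £286,800 by £37,550, which is 47 full-or-partial £800 increments; reduction = 47 × £120 = £5,640, leaving £1,500.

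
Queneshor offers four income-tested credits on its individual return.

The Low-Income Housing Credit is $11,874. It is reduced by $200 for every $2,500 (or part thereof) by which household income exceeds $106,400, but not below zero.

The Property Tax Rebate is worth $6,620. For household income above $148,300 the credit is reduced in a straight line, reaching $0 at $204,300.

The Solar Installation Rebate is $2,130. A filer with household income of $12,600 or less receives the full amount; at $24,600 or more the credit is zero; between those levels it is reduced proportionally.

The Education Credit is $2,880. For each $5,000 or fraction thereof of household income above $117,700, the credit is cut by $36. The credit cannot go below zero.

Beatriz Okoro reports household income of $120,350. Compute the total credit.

Low-Income Housing Credit: income exceeds $106,400 by $13,950, which is 6 full-or-partial $2,500 increments; reduction = 6 × $200 = $1,200, leaving $10,674.
Property Tax Rebate: $120,350 is at or below the $148,300 threshold, so the full $6,620 applies.
Solar Installation Rebate: $120,350 is at or above $24,600, so the credit is $0.
Education Credit: income exceeds $117,700 by $2,650, which is 1 full-or-partial $5,000 increment; reduction = 1 × $36 = $36, leaving $2,844.
Total: $10,674 + $6,620 + $0 + $2,844 = $20,138.

$20,138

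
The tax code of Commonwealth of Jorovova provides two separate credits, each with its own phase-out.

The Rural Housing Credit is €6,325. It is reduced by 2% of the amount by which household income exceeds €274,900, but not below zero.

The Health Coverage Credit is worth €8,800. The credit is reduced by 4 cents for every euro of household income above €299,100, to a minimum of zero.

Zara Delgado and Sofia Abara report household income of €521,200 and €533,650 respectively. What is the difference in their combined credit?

Zara (€521,200): Rural Housing Credit: 2% of the €246,300 excess over €274,900 is €4,926; credit = €6,325 − €4,926 = €1,399. Health Coverage Credit: 4% of the €222,100 excess over €299,100 is €8,884 ≥ base, so the credit is €0. total €1,399 + €0 = €1,399
Sofia (€533,650): Rural Housing Credit: 2% of the €258,750 excess over €274,900 is €5,175; credit = €6,325 − €5,175 = €1,150. Health Coverage Credit: 4% of the €234,550 excess over €299,100 is €9,382 ≥ base, so the credit is €0. total €1,150 + €0 = €1,150
Difference: |€1,399 − €1,150| = €249.

€249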